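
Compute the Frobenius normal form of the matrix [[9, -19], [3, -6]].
The invariant factors of A (the non-unit diagonal entries of the Smith normal form of xI - A over ℚ[x]) are x^2 - 3x + 3, each dividing the next. The characteristic polynomial is their product, x^2 - 3x + 3.

The rational canonical form is the block-diagonal matrix of companion matrices C(f_i):
R = [[0, -3], [1, 3]].

Note the characteristic polynomial does not split into linear factors over ℚ, so A has no Jordan form over ℚ; the rational canonical form exists over any field.

R = [[0, -3], [1, 3]]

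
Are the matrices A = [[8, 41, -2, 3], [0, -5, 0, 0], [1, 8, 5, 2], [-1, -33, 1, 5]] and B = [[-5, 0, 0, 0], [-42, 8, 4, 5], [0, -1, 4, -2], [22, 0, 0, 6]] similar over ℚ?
Yes.

Two matrices over a field are similar if and only if they have the same invariant factors.

Both A and B have characteristic polynomial (x - 6)^3(x + 5) and minimal polynomial (x - 6)^3(x + 5). Computing further, both have invariant factors (x - 6)^3(x + 5). Hence A and B are similar.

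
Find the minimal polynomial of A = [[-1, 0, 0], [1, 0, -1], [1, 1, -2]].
The characteristic polynomial factors as (x + 1)^3. The minimal polynomial is ∏(x - λ)^{k_λ} where k_λ is the size of the largest Jordan block at λ.

For λ = -1: rank(A + I) = 1, and the largest Jordan block has size 2 (the smallest k with rank((A + I)^k) = rank((A + I)^(k+1))).

So m_A(x) = (x + 1)^2.

m_A(x) = (x + 1)^2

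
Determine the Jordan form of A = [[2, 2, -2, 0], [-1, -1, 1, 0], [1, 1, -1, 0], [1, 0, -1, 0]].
J = [[0, 1, 0, 0], [0, 0, 1, 0], [0, 0, 0, 0], [0, 0, 0, 0]]

The characteristic polynomial is det(xI - A) = x^4, so the eigenvalues are 0 (algebraic multiplicity 4).

For λ = 0: rank(A) = 2, rank(A^2) = 1, rank(A^3) = 0. The eigenspace has dimension 4 - 2 = 2, so there are 2 Jordan blocks; the rank sequence gives block sizes [3, 1].

Assembling the blocks gives the Jordan form J above.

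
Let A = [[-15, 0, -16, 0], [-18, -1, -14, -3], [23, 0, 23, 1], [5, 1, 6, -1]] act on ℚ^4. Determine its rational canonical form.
R = [[0, 0, 0, -4], [1, 0, 0, -12], [0, 1, 0, -5], [0, 0, 1, 6]]

The invariant factors of A (the non-unit diagonal entries of the Smith normal form of xI - A over ℚ[x]) are (x^2 - 3x - 2)^2, each dividing the next. The characteristic polynomial is their product, (x^2 - 3x - 2)^2.

The rational canonical form is the block-diagonal matrix of companion matrices C(f_i):
R = [[0, 0, 0, -4], [1, 0, 0, -12], [0, 1, 0, -5], [0, 0, 1, 6]].

Note the characteristic polynomial does not split into linear factors over ℚ, so A has no Jordan form over ℚ; the rational canonical form exists over any field.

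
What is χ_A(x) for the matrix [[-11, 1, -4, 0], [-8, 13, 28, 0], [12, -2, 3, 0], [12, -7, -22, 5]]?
xI - A = [[x + 11, -1, 4, 0], [8, x - 13, -28, 0], [-12, 2, x - 3, 0], [-12, 7, 22, x - 5]].

Expanding det(xI - A) along the first row:
det(xI - A) = + (x + 11)·det([[x - 13, -28, 0], [2, x - 3, 0], [7, 22, x - 5]]) - (-1)·det([[8, -28, 0], [-12, x - 3, 0], [-12, 22, x - 5]]) + (4)·det([[8, x - 13, 0], [-12, 2, 0], [-12, 7, x - 5]]) - (0)·det([[8, x - 13, -28], [-12, 2, x - 3], [-12, 7, 22]]).

Evaluating gives χ_A(x) = x^4 - 10x^3 + 250x - 625 = (x - 5)^3(x + 5).

χ_A(x) = (x - 5)^3(x + 5)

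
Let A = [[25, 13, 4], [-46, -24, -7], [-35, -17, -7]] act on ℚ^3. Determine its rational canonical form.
R = [[0, 0, -8], [1, 0, -12], [0, 1, -6]]

The invariant factors of A (the non-unit diagonal entries of the Smith normal form of xI - A over ℚ[x]) are (x + 2)^3, each dividing the next. The characteristic polynomial is their product, (x + 2)^3.

The rational canonical form is the block-diagonal matrix of companion matrices C(f_i):
R = [[0, 0, -8], [1, 0, -12], [0, 1, -6]].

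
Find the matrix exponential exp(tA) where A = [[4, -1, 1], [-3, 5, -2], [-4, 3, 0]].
A has Jordan form J = [[3, 1, 0], [0, 3, 1], [0, 0, 3]] with A = PJP^{-1}, so e^{tA} = P e^{tJ} P^{-1}.

For a Jordan block J_k(λ), e^{tJ_k(λ)} = e^{λt} · (I + tN + t^2 N^2/2! + ... + t^{k-1} N^{k-1}/(k-1)!) where N is the nilpotent superdiagonal part.

Assembling the blocks and conjugating back gives the entries of e^{tA} as shown above.

e^{tA} = [[(t + 1)*e^{3*t}, -t*e^{3*t}, t*e^{3*t}], [t*(-t - 6)*e^{3*t}/2, (t^2 + 4*t + 2)*e^{3*t}/2, t*(-t - 4)*e^{3*t}/2], [t*(-t - 8)*e^{3*t}/2, t*(t + 6)*e^{3*t}/2, (-t^2 - 6*t + 2)*e^{3*t}/2]]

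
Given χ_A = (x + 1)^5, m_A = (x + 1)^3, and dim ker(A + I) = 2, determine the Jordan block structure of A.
Jordan blocks: (-1, 3), (-1, 2)

λ = -1: algebraic multiplicity 5 (exponent in χ_A), largest block size 3 (exponent in m_A), 2 blocks (geometric multiplicity). These force block sizes [3, 2].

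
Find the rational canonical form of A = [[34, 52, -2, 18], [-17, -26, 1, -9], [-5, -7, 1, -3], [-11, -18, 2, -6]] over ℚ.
R = [[0, 0, 0, 0], [1, 0, 0, -12], [0, 1, 0, 7], [0, 0, 1, 3]]

The invariant factors of A (the non-unit diagonal entries of the Smith normal form of xI - A over ℚ[x]) are x(x - 4)(x^2 + x - 3), each dividing the next. The characteristic polynomial is their product, x(x - 4)(x^2 + x - 3).

The rational canonical form is the block-diagonal matrix of companion matrices C(f_i):
R = [[0, 0, 0, 0], [1, 0, 0, -12], [0, 1, 0, 7], [0, 0, 1, 3]].

Note the characteristic polynomial does not split into linear factors over ℚ, so A has no Jordan form over ℚ; the rational canonical form exists over any field.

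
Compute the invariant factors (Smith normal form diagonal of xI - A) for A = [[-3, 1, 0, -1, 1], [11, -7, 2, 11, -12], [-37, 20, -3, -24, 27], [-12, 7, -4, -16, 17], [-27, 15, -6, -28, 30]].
The Jordan structure of A has elementary divisors (x + 1)^2, (x - 1)^3. Arranging the block sizes at each eigenvalue in decreasing order and taking row products gives the invariant factors.

Invariant factors (smallest first, each dividing the next): (x - 1)^3(x + 1)^2.

Check: the last factor (x - 1)^3(x + 1)^2 is the minimal polynomial, and the product (x - 1)^3(x + 1)^2 is the characteristic polynomial.

(x - 1)^3(x + 1)^2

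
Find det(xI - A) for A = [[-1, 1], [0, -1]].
χ_A(x) = (x + 1)^2

xI - A = [[x + 1, -1], [0, x + 1]].

Expanding det(xI - A) along the first row:
det(xI - A) = + (x + 1)·det([[x + 1]]) - (-1)·det([[0]]).

Evaluating gives χ_A(x) = x^2 + 2x + 1 = (x + 1)^2.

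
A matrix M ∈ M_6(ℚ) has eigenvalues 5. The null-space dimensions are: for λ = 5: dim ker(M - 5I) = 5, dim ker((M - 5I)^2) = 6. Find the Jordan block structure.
λ = 5: successive nullity increments [5, 1] count blocks of size ≥ k; block sizes are [2, 1, 1, 1, 1].

Jordan blocks: (5, 2), (5, 1), (5, 1), (5, 1), (5, 1)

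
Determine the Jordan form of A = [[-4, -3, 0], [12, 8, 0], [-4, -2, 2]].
J = [[2, 1, 0], [0, 2, 0], [0, 0, 2]]

The characteristic polynomial is det(xI - A) = (x - 2)^3, so the eigenvalues are 2 (algebraic multiplicity 3).

For λ = 2: rank(A - 2I) = 1, rank((A - 2I)^2) = 0. The eigenspace has dimension 3 - 1 = 2, so there are 2 Jordan blocks; the rank sequence gives block sizes [2, 1].

Assembling the blocks gives the Jordan form J above.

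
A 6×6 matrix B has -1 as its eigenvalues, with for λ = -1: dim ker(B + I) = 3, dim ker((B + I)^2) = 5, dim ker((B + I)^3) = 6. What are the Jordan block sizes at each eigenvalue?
λ = -1: successive nullity increments [3, 2, 1] count blocks of size ≥ k; block sizes are [3, 2, 1].

Jordan blocks: (-1, 3), (-1, 2), (-1, 1)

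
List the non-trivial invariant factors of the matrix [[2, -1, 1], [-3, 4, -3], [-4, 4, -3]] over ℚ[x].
x - 1, (x - 1)^2

The Jordan structure of A has elementary divisors (x - 1)^2, (x - 1). Arranging the block sizes at each eigenvalue in decreasing order and taking row products gives the invariant factors.

Invariant factors (smallest first, each dividing the next): x - 1, (x - 1)^2.

Check: the last factor (x - 1)^2 is the minimal polynomial, and the product (x - 1)^3 is the characteristic polynomial.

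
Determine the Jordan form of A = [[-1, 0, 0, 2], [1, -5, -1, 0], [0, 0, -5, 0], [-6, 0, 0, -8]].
The characteristic polynomial is det(xI - A) = (x + 4)(x + 5)^3, so the eigenvalues are -5 (algebraic multiplicity 3), -4 (algebraic multiplicity 1).

For λ = -5: rank(A + 5I) = 2, rank((A + 5I)^2) = 1. The eigenspace has dimension 4 - 2 = 2, so there are 2 Jordan blocks; the rank sequence gives block sizes [2, 1].

For λ = -4: algebraic multiplicity 1 gives one 1×1 block.

Assembling the blocks gives the Jordan form J above.

J = [[-5, 1, 0, 0], [0, -5, 0, 0], [0, 0, -5, 0], [0, 0, 0, -4]]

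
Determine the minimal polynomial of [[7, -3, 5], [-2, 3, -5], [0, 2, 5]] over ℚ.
m_A(x) = (x - 5)^3

The characteristic polynomial factors as (x - 5)^3. The minimal polynomial is ∏(x - λ)^{k_λ} where k_λ is the size of the largest Jordan block at λ.

For λ = 5: rank(A - 5I) = 2, and the largest Jordan block has size 3 (the smallest k with rank((A - 5I)^k) = rank((A - 5I)^(k+1))).

So m_A(x) = (x - 5)^3.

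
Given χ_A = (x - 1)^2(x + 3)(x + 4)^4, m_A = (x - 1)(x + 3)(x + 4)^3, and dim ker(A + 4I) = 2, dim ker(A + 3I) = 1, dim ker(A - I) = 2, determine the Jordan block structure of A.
Jordan blocks: (-4, 3), (-4, 1), (-3, 1), (1, 1), (1, 1)

λ = -4: algebraic multiplicity 4 (exponent in χ_A), largest block size 3 (exponent in m_A), 2 blocks (geometric multiplicity). These force block sizes [3, 1].
λ = -3: algebraic multiplicity 1 (exponent in χ_A), largest block size 1 (exponent in m_A), 1 block (geometric multiplicity). This forces block sizes [1].
λ = 1: algebraic multiplicity 2 (exponent in χ_A), largest block size 1 (exponent in m_A), 2 blocks (geometric multiplicity). These force block sizes [1, 1].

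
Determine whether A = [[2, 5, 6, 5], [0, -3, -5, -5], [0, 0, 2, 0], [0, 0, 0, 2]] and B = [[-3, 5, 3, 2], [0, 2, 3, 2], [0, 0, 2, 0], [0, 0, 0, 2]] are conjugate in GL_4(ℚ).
Two matrices over a field are similar if and only if they have the same invariant factors.

Both A and B have characteristic polynomial (x - 2)^3(x + 3) and minimal polynomial (x - 2)^2(x + 3). Computing further, both have invariant factors x - 2, (x - 2)^2(x + 3). Hence A and B are similar.

Yes.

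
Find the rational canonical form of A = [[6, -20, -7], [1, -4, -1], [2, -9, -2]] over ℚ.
R = [[0, 0, 1], [1, 0, 3], [0, 1, 0]]

The invariant factors of A (the non-unit diagonal entries of the Smith normal form of xI - A over ℚ[x]) are x^3 - 3x - 1, each dividing the next. The characteristic polynomial is their product, x^3 - 3x - 1.

The rational canonical form is the block-diagonal matrix of companion matrices C(f_i):
R = [[0, 0, 1], [1, 0, 3], [0, 1, 0]].

Note the characteristic polynomial does not split into linear factors over ℚ, so A has no Jordan form over ℚ; the rational canonical form exists over any field.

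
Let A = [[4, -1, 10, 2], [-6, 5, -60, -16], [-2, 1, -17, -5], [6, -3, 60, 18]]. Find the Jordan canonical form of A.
The characteristic polynomial is det(xI - A) = (x - 3)^2(x - 2)^2, so the eigenvalues are 2 (algebraic multiplicity 2), 3 (algebraic multiplicity 2).

For λ = 2: rank(A - 2I) = 2. The eigenspace has dimension 4 - 2 = 2, so there are 2 Jordan blocks; the rank sequence gives block sizes [1, 1].

For λ = 3: rank(A - 3I) = 2. The eigenspace has dimension 4 - 2 = 2, so there are 2 Jordan blocks; the rank sequence gives block sizes [1, 1].

Assembling the blocks gives the Jordan form J above.

J = [[2, 0, 0, 0], [0, 2, 0, 0], [0, 0, 3, 0], [0, 0, 0, 3]]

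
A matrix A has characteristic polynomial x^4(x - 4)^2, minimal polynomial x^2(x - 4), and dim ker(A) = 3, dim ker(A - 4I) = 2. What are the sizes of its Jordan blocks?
λ = 0: algebraic multiplicity 4 (exponent in χ_A), largest block size 2 (exponent in m_A), 3 blocks (geometric multiplicity). These force block sizes [2, 1, 1].
λ = 4: algebraic multiplicity 2 (exponent in χ_A), largest block size 1 (exponent in m_A), 2 blocks (geometric multiplicity). These force block sizes [1, 1].

Jordan blocks: (0, 2), (0, 1), (0, 1), (4, 1), (4, 1)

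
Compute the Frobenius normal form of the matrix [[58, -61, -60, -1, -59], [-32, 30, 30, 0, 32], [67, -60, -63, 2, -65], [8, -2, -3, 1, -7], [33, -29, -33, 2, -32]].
R = [[0, 0, 0, 0, -36], [1, 0, 0, 0, -33], [0, 1, 0, 0, -34], [0, 0, 1, 0, -15], [0, 0, 0, 1, -6]]

The invariant factors of A (the non-unit diagonal entries of the Smith normal form of xI - A over ℚ[x]) are (x + 4)(x^2 + x + 3)^2, each dividing the next. The characteristic polynomial is their product, (x + 4)(x^2 + x + 3)^2.

The rational canonical form is the block-diagonal matrix of companion matrices C(f_i):
R = [[0, 0, 0, 0, -36], [1, 0, 0, 0, -33], [0, 1, 0, 0, -34], [0, 0, 1, 0, -15], [0, 0, 0, 1, -6]].

Note the characteristic polynomial does not split into linear factors over ℚ, so A has no Jordan form over ℚ; the rational canonical form exists over any field.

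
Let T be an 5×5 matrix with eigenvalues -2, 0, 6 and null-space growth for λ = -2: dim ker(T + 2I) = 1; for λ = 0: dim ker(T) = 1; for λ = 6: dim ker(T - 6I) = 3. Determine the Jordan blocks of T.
λ = -2: successive nullity increments [1] count blocks of size ≥ k; block sizes are [1].
λ = 0: successive nullity increments [1] count blocks of size ≥ k; block sizes are [1].
λ = 6: successive nullity increments [3] count blocks of size ≥ k; block sizes are [1, 1, 1].

Jordan blocks: (-2, 1), (0, 1), (6, 1), (6, 1), (6, 1)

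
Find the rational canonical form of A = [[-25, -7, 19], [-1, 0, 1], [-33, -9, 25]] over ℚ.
R = [[0, 0, 2], [1, 0, -4], [0, 1, 0]]

The invariant factors of A (the non-unit diagonal entries of the Smith normal form of xI - A over ℚ[x]) are x^3 + 4x - 2, each dividing the next. The characteristic polynomial is their product, x^3 + 4x - 2.

The rational canonical form is the block-diagonal matrix of companion matrices C(f_i):
R = [[0, 0, 2], [1, 0, -4], [0, 1, 0]].

Note the characteristic polynomial does not split into linear factors over ℚ, so A has no Jordan form over ℚ; the rational canonical form exists over any field.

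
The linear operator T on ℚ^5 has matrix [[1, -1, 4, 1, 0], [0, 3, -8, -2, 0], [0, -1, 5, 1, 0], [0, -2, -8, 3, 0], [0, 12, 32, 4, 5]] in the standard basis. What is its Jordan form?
The characteristic polynomial is det(xI - A) = (x - 5)^3(x - 1)^2, so the eigenvalues are 1 (algebraic multiplicity 2), 5 (algebraic multiplicity 3).

For λ = 1: rank(A - I) = 3. The eigenspace has dimension 5 - 3 = 2, so there are 2 Jordan blocks; the rank sequence gives block sizes [1, 1].

For λ = 5: rank(A - 5I) = 3, rank((A - 5I)^2) = 2. The eigenspace has dimension 5 - 3 = 2, so there are 2 Jordan blocks; the rank sequence gives block sizes [2, 1].

Assembling the blocks gives the Jordan form J above.

J = [[1, 0, 0, 0, 0], [0, 1, 0, 0, 0], [0, 0, 5, 1, 0], [0, 0, 0, 5, 0], [0, 0, 0, 0, 5]]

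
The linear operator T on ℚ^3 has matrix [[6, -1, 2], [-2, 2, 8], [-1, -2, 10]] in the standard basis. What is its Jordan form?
The characteristic polynomial is det(xI - A) = (x - 6)^3, so the eigenvalues are 6 (algebraic multiplicity 3).

For λ = 6: rank(A - 6I) = 2, rank((A - 6I)^2) = 1, rank((A - 6I)^3) = 0. The eigenspace has dimension 3 - 2 = 1, so there is 1 Jordan block; the rank sequence gives block sizes [3].

Assembling the blocks gives the Jordan form J above.

J = [[6, 1, 0], [0, 6, 1], [0, 0, 6]]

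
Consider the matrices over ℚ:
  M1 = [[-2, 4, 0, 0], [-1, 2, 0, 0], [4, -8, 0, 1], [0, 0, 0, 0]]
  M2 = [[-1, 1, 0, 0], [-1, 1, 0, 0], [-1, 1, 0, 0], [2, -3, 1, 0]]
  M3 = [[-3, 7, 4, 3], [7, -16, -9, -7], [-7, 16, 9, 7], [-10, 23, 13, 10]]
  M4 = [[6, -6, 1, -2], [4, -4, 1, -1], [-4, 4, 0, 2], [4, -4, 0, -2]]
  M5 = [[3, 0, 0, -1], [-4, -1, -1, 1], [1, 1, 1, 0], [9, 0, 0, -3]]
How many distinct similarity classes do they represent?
Characteristic polynomials: χ_{M1} = x^4, χ_{M2} = x^4, χ_{M3} = x^4, χ_{M4} = x^4, χ_{M5} = x^4.

{M1, M2, M3, M4, M5}: invariant factors x^2, x^2.

Matrices are similar if and only if their invariant-factor lists agree; the partition into similarity classes is {M1, M2, M3, M4, M5}.

1 class: {M1, M2, M3, M4, M5}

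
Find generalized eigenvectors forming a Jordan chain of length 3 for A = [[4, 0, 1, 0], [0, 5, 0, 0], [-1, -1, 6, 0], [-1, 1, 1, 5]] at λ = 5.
v_1 = [[1, -1, 2, 2]]^T, v_2 = [[1, 0, 2, 0]]^T, v_3 = [[1, 0, 1, 1]]^T

We seek v_1 ∈ ker((A - 5I)^3) \ ker((A - 5I)^2), then set v_{i+1} = (A - 5I) v_i.

One such chain is v_1 = [[1, -1, 2, 2]]^T, v_2 = [[1, 0, 2, 0]]^T, v_3 = [[1, 0, 1, 1]]^T. Check: (A - 5I) v_3 = [[0, 0, 0, 0]]^T = 0.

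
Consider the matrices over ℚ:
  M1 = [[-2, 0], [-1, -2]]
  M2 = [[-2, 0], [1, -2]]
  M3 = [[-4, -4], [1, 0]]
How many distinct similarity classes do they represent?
Characteristic polynomials: χ_{M1} = (x + 2)^2, χ_{M2} = (x + 2)^2, χ_{M3} = (x + 2)^2.

{M1, M2, M3}: invariant factors (x + 2)^2.

Matrices are similar if and only if their invariant-factor lists agree; the partition into similarity classes is {M1, M2, M3}.

1 class: {M1, M2, M3}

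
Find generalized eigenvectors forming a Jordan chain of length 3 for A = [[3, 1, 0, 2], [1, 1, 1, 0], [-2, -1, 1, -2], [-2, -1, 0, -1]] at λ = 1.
v_1 = [[0, 0, 1, 0]]^T, v_2 = [[0, 1, 0, 0]]^T, v_3 = [[1, 0, -1, -1]]^T

We seek v_1 ∈ ker((A - I)^3) \ ker((A - I)^2), then set v_{i+1} = (A - I) v_i.

One such chain is v_1 = [[0, 0, 1, 0]]^T, v_2 = [[0, 1, 0, 0]]^T, v_3 = [[1, 0, -1, -1]]^T. Check: (A - I) v_3 = [[0, 0, 0, 0]]^T = 0.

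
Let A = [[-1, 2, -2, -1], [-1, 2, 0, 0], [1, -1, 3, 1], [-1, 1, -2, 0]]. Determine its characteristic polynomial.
χ_A(x) = (x - 1)^4

xI - A = [[x + 1, -2, 2, 1], [1, x - 2, 0, 0], [-1, 1, x - 3, -1], [1, -1, 2, x]].

Expanding det(xI - A) along the first row:
det(xI - A) = + (x + 1)·det([[x - 2, 0, 0], [1, x - 3, -1], [-1, 2, x]]) - (-2)·det([[1, 0, 0], [-1, x - 3, -1], [1, 2, x]]) + (2)·det([[1, x - 2, 0], [-1, 1, -1], [1, -1, x]]) - (1)·det([[1, x - 2, 0], [-1, 1, x - 3], [1, -1, 2]]).

Evaluating gives χ_A(x) = x^4 - 4x^3 + 6x^2 - 4x + 1 = (x - 1)^4.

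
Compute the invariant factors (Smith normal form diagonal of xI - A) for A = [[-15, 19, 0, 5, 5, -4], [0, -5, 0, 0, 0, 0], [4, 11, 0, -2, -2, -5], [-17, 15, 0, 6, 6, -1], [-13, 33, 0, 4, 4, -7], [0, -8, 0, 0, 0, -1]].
The Jordan structure of A has elementary divisors (x + 5)^2, (x + 1), x^2, x. Arranging the block sizes at each eigenvalue in decreasing order and taking row products gives the invariant factors.

Invariant factors (smallest first, each dividing the next): x, x^2(x + 1)(x + 5)^2.

Check: the last factor x^2(x + 1)(x + 5)^2 is the minimal polynomial, and the product x^3(x + 1)(x + 5)^2 is the characteristic polynomial.

x, x^2(x + 1)(x + 5)^2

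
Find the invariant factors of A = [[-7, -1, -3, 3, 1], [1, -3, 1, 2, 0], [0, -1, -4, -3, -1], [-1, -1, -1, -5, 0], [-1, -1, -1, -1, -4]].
(x + 4)^2(x + 5)^3

The Jordan structure of A has elementary divisors (x + 5)^3, (x + 4)^2. Arranging the block sizes at each eigenvalue in decreasing order and taking row products gives the invariant factors.

Invariant factors (smallest first, each dividing the next): (x + 4)^2(x + 5)^3.

Check: the last factor (x + 4)^2(x + 5)^3 is the minimal polynomial, and the product (x + 4)^2(x + 5)^3 is the characteristic polynomial.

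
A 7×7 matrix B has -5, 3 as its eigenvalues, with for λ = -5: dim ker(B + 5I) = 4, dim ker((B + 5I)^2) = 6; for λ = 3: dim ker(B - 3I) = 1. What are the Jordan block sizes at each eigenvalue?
Jordan blocks: (-5, 2), (-5, 2), (-5, 1), (-5, 1), (3, 1)

λ = -5: successive nullity increments [4, 2] count blocks of size ≥ k; block sizes are [2, 2, 1, 1].
λ = 3: successive nullity increments [1] count blocks of size ≥ k; block sizes are [1].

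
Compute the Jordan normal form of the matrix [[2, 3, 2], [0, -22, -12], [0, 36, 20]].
J = [[-4, 0, 0], [0, 2, 1], [0, 0, 2]]

The characteristic polynomial is det(xI - A) = (x - 2)^2(x + 4), so the eigenvalues are -4 (algebraic multiplicity 1), 2 (algebraic multiplicity 2).

For λ = -4: algebraic multiplicity 1 gives one 1×1 block.

For λ = 2: rank(A - 2I) = 2, rank((A - 2I)^2) = 1. The eigenspace has dimension 3 - 2 = 1, so there is 1 Jordan block; the rank sequence gives block sizes [2].

Assembling the blocks gives the Jordan form J above.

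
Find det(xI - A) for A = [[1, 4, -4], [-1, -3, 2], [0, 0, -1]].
χ_A(x) = (x + 1)^3

xI - A = [[x - 1, -4, 4], [1, x + 3, -2], [0, 0, x + 1]].

Expanding det(xI - A) along the first row:
det(xI - A) = + (x - 1)·det([[x + 3, -2], [0, x + 1]]) - (-4)·det([[1, -2], [0, x + 1]]) + (4)·det([[1, x + 3], [0, 0]]).

Evaluating gives χ_A(x) = x^3 + 3x^2 + 3x + 1 = (x + 1)^3.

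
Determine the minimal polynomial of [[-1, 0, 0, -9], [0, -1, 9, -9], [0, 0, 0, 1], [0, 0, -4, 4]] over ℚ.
m_A(x) = (x - 2)^2(x + 1)

The characteristic polynomial factors as (x - 2)^2(x + 1)^2. The minimal polynomial is ∏(x - λ)^{k_λ} where k_λ is the size of the largest Jordan block at λ.

For λ = -1: rank(A + I) = 2, and the largest Jordan block has size 1 (the smallest k with rank((A + I)^k) = rank((A + I)^(k+1))).
For λ = 2: rank(A - 2I) = 3, and the largest Jordan block has size 2 (the smallest k with rank((A - 2I)^k) = rank((A - 2I)^(k+1))).

So m_A(x) = (x - 2)^2(x + 1).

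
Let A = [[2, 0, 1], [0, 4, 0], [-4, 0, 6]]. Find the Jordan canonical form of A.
J = [[4, 1, 0], [0, 4, 0], [0, 0, 4]]

The characteristic polynomial is det(xI - A) = (x - 4)^3, so the eigenvalues are 4 (algebraic multiplicity 3).

For λ = 4: rank(A - 4I) = 1, rank((A - 4I)^2) = 0. The eigenspace has dimension 3 - 1 = 2, so there are 2 Jordan blocks; the rank sequence gives block sizes [2, 1].

Assembling the blocks gives the Jordan form J above.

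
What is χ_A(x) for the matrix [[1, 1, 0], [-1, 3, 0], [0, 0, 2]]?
xI - A = [[x - 1, -1, 0], [1, x - 3, 0], [0, 0, x - 2]].

Expanding det(xI - A) along the first row:
det(xI - A) = + (x - 1)·det([[x - 3, 0], [0, x - 2]]) - (-1)·det([[1, 0], [0, x - 2]]) + (0)·det([[1, x - 3], [0, 0]]).

Evaluating gives χ_A(x) = x^3 - 6x^2 + 12x - 8 = (x - 2)^3.

χ_A(x) = (x - 2)^3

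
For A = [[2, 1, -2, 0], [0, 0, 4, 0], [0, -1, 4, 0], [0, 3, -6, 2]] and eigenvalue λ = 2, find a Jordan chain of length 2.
We seek v_1 ∈ ker((A - 2I)^2) \ ker(A - 2I), then set v_{i+1} = (A - 2I) v_i.

One such chain is v_1 = [[0, 1, 0, 0]]^T, v_2 = [[1, -2, -1, 3]]^T. Check: (A - 2I) v_2 = [[0, 0, 0, 0]]^T = 0.

v_1 = [[0, 1, 0, 0]]^T, v_2 = [[1, -2, -1, 3]]^T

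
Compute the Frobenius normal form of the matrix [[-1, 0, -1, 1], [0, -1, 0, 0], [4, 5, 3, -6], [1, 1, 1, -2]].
The invariant factors of A (the non-unit diagonal entries of the Smith normal form of xI - A over ℚ[x]) are (x + 1)(x^3 + 2x + 1), each dividing the next. The characteristic polynomial is their product, (x + 1)(x^3 + 2x + 1).

The rational canonical form is the block-diagonal matrix of companion matrices C(f_i):
R = [[0, 0, 0, -1], [1, 0, 0, -3], [0, 1, 0, -2], [0, 0, 1, -1]].

Note the characteristic polynomial does not split into linear factors over ℚ, so A has no Jordan form over ℚ; the rational canonical form exists over any field.

R = [[0, 0, 0, -1], [1, 0, 0, -3], [0, 1, 0, -2], [0, 0, 1, -1]]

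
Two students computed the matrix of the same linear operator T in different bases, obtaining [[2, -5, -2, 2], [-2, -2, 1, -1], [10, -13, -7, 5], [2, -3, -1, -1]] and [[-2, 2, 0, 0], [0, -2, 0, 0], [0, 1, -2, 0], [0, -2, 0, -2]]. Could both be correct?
No.

Both have characteristic polynomial (x + 2)^4, but the minimal polynomial of A is (x + 2)^3 while the minimal polynomial of B is (x + 2)^2. The minimal polynomial is a similarity invariant, so A and B are not similar.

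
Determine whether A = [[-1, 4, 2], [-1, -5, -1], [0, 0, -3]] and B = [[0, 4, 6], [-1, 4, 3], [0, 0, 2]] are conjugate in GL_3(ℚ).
trace(A) = -9 but trace(B) = 6. The trace is a similarity invariant, so A and B are not similar.

No.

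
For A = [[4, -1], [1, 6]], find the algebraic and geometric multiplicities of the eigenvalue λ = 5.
The characteristic polynomial is (x - 5)^2, so the factor x - 5 appears with exponent 2: the algebraic multiplicity is 2.

rank(A - 5I) = 1, so the eigenspace has dimension 2 - 1 = 1: the geometric multiplicity is 1.

Since 1 < 2, A is not diagonalizable.

algebraic multiplicity 2, geometric multiplicity 1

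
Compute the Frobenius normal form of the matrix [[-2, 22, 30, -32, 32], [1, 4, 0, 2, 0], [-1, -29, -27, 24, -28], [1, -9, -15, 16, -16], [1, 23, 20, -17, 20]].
R = [[0, 4, 0, 0, 0], [1, 4, 0, 0, 0], [0, 0, 0, 0, -12], [0, 0, 1, 0, -8], [0, 0, 0, 1, 7]]

The invariant factors of A (the non-unit diagonal entries of the Smith normal form of xI - A over ℚ[x]) are x^2 - 4x - 4, (x - 3)(x^2 - 4x - 4), each dividing the next. The characteristic polynomial is their product, (x - 3)(x^2 - 4x - 4)^2.

The rational canonical form is the block-diagonal matrix of companion matrices C(f_i):
R = [[0, 4, 0, 0, 0], [1, 4, 0, 0, 0], [0, 0, 0, 0, -12], [0, 0, 1, 0, -8], [0, 0, 0, 1, 7]].

Note the characteristic polynomial does not split into linear factors over ℚ, so A has no Jordan form over ℚ; the rational canonical form exists over any field.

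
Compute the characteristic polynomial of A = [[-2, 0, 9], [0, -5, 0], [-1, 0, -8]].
xI - A = [[x + 2, 0, -9], [0, x + 5, 0], [1, 0, x + 8]].

Expanding det(xI - A) along the first row:
det(xI - A) = + (x + 2)·det([[x + 5, 0], [0, x + 8]]) - (0)·det([[0, 0], [1, x + 8]]) + (-9)·det([[0, x + 5], [1, 0]]).

Evaluating gives χ_A(x) = x^3 + 15x^2 + 75x + 125 = (x + 5)^3.

χ_A(x) = (x + 5)^3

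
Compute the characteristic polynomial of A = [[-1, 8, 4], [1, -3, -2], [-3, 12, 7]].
xI - A = [[x + 1, -8, -4], [-1, x + 3, 2], [3, -12, x - 7]].

Expanding det(xI - A) along the first row:
det(xI - A) = + (x + 1)·det([[x + 3, 2], [-12, x - 7]]) - (-8)·det([[-1, 2], [3, x - 7]]) + (-4)·det([[-1, x + 3], [3, -12]]).

Evaluating gives χ_A(x) = x^3 - 3x^2 + 3x - 1 = (x - 1)^3.

χ_A(x) = (x - 1)^3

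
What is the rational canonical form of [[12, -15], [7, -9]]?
R = [[0, 3], [1, 3]]

The invariant factors of A (the non-unit diagonal entries of the Smith normal form of xI - A over ℚ[x]) are x^2 - 3x - 3, each dividing the next. The characteristic polynomial is their product, x^2 - 3x - 3.

The rational canonical form is the block-diagonal matrix of companion matrices C(f_i):
R = [[0, 3], [1, 3]].

Note the characteristic polynomial does not split into linear factors over ℚ, so A has no Jordan form over ℚ; the rational canonical form exists over any field.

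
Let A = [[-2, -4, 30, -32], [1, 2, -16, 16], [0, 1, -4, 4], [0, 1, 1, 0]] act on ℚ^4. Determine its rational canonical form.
R = [[0, 0, 0, -8], [1, 0, 0, 14], [0, 1, 0, 4], [0, 0, 1, -4]]

The invariant factors of A (the non-unit diagonal entries of the Smith normal form of xI - A over ℚ[x]) are (x + 4)(x^3 - 4x + 2), each dividing the next. The characteristic polynomial is their product, (x + 4)(x^3 - 4x + 2).

The rational canonical form is the block-diagonal matrix of companion matrices C(f_i):
R = [[0, 0, 0, -8], [1, 0, 0, 14], [0, 1, 0, 4], [0, 0, 1, -4]].

Note the characteristic polynomial does not split into linear factors over ℚ, so A has no Jordan form over ℚ; the rational canonical form exists over any field.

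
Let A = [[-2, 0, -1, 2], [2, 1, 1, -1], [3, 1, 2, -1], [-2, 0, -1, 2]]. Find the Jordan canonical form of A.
J = [[0, 0, 0, 0], [0, 1, 1, 0], [0, 0, 1, 1], [0, 0, 0, 1]]

The characteristic polynomial is det(xI - A) = x(x - 1)^3, so the eigenvalues are 0 (algebraic multiplicity 1), 1 (algebraic multiplicity 3).

For λ = 0: algebraic multiplicity 1 gives one 1×1 block.

For λ = 1: rank(A - I) = 3, rank((A - I)^2) = 2, rank((A - I)^3) = 1. The eigenspace has dimension 4 - 3 = 1, so there is 1 Jordan block; the rank sequence gives block sizes [3].

Assembling the blocks gives the Jordan form J above.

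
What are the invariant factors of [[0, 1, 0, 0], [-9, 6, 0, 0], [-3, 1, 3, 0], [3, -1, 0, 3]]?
x - 3, x - 3, (x - 3)^2

The Jordan structure of A has elementary divisors (x - 3)^2, (x - 3), (x - 3). Arranging the block sizes at each eigenvalue in decreasing order and taking row products gives the invariant factors.

Invariant factors (smallest first, each dividing the next): x - 3, x - 3, (x - 3)^2.

Check: the last factor (x - 3)^2 is the minimal polynomial, and the product (x - 3)^4 is the characteristic polynomial.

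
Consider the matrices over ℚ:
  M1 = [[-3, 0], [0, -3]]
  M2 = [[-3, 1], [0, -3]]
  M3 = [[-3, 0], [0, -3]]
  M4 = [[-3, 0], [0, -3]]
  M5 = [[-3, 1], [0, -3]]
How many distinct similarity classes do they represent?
Characteristic polynomials: χ_{M1} = (x + 3)^2, χ_{M2} = (x + 3)^2, χ_{M3} = (x + 3)^2, χ_{M4} = (x + 3)^2, χ_{M5} = (x + 3)^2.

{M1, M3, M4}: invariant factors x + 3, x + 3.

{M2, M5}: invariant factors (x + 3)^2.

Matrices are similar if and only if their invariant-factor lists agree; the partition into similarity classes is {M1, M3, M4}, {M2, M5}.

2 classes: {M1, M3, M4}, {M2, M5}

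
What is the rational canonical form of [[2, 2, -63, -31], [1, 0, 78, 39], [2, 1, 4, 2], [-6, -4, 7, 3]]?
The invariant factors of A (the non-unit diagonal entries of the Smith normal form of xI - A over ℚ[x]) are (x - 4)(x - 3)(x^2 - 2x + 2), each dividing the next. The characteristic polynomial is their product, (x - 4)(x - 3)(x^2 - 2x + 2).

The rational canonical form is the block-diagonal matrix of companion matrices C(f_i):
R = [[0, 0, 0, -24], [1, 0, 0, 38], [0, 1, 0, -28], [0, 0, 1, 9]].

Note the characteristic polynomial does not split into linear factors over ℚ, so A has no Jordan form over ℚ; the rational canonical form exists over any field.

R = [[0, 0, 0, -24], [1, 0, 0, 38], [0, 1, 0, -28], [0, 0, 1, 9]]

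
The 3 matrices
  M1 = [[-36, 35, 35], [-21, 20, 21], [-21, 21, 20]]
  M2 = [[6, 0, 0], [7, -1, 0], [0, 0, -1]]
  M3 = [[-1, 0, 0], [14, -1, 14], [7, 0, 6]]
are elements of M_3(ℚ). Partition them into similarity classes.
Characteristic polynomials: χ_{M1} = (x - 6)(x + 1)^2, χ_{M2} = (x - 6)(x + 1)^2, χ_{M3} = (x - 6)(x + 1)^2.

{M1, M2, M3}: invariant factors x + 1, (x - 6)(x + 1).

Matrices are similar if and only if their invariant-factor lists agree; the partition into similarity classes is {M1, M2, M3}.

1 class: {M1, M2, M3}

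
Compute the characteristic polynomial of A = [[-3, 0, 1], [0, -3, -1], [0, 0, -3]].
χ_A(x) = (x + 3)^3

xI - A = [[x + 3, 0, -1], [0, x + 3, 1], [0, 0, x + 3]].

Expanding det(xI - A) along the first row:
det(xI - A) = + (x + 3)·det([[x + 3, 1], [0, x + 3]]) - (0)·det([[0, 1], [0, x + 3]]) + (-1)·det([[0, x + 3], [0, 0]]).

Evaluating gives χ_A(x) = x^3 + 9x^2 + 27x + 27 = (x + 3)^3.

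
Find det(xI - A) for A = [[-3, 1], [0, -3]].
χ_A(x) = (x + 3)^2

xI - A = [[x + 3, -1], [0, x + 3]].

Expanding det(xI - A) along the first row:
det(xI - A) = + (x + 3)·det([[x + 3]]) - (-1)·det([[0]]).

Evaluating gives χ_A(x) = x^2 + 6x + 9 = (x + 3)^2.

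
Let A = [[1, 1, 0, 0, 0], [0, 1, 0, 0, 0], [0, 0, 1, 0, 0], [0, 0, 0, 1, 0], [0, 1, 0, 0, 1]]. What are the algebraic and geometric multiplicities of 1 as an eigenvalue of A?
algebraic multiplicity 5, geometric multiplicity 4

The characteristic polynomial is (x - 1)^5, so the factor x - 1 appears with exponent 5: the algebraic multiplicity is 5.

rank(A - I) = 1, so the eigenspace has dimension 5 - 1 = 4: the geometric multiplicity is 4.

Since 4 < 5, A is not diagonalizable.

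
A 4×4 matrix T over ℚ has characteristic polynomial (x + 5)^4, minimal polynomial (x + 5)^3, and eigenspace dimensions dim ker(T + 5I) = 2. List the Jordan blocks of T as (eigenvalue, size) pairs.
λ = -5: algebraic multiplicity 4 (exponent in χ_T), largest block size 3 (exponent in m_T), 2 blocks (geometric multiplicity). These force block sizes [3, 1].

Jordan blocks: (-5, 3), (-5, 1)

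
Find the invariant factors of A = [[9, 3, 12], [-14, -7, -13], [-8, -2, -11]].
(x + 3)^3

The Jordan structure of A has elementary divisors (x + 3)^3. Arranging the block sizes at each eigenvalue in decreasing order and taking row products gives the invariant factors.

Invariant factors (smallest first, each dividing the next): (x + 3)^3.

Check: the last factor (x + 3)^3 is the minimal polynomial, and the product (x + 3)^3 is the characteristic polynomial.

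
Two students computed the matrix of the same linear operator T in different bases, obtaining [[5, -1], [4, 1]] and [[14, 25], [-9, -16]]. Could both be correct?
No.

trace(A) = 6 but trace(B) = -2. The trace is a similarity invariant, so A and B are not similar.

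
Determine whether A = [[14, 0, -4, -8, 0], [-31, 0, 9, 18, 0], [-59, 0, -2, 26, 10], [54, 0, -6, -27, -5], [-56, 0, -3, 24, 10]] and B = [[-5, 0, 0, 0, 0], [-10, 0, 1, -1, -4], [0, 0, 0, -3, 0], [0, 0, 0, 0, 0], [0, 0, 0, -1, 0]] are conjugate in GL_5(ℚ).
Two matrices over a field are similar if and only if they have the same invariant factors.

Both A and B have characteristic polynomial x^4(x + 5) and minimal polynomial x^3(x + 5). Computing further, both have invariant factors x, x^3(x + 5). Hence A and B are similar.

Yes.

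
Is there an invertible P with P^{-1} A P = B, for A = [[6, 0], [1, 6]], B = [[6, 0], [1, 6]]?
Yes.

Two matrices over a field are similar if and only if they have the same invariant factors.

Both A and B have characteristic polynomial (x - 6)^2 and minimal polynomial (x - 6)^2. Computing further, both have invariant factors (x - 6)^2. Hence A and B are similar.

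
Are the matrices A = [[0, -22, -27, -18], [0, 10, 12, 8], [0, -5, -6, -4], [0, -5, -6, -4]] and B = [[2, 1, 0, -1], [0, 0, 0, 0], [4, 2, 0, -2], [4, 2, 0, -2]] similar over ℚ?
Both have characteristic polynomial x^4, but the minimal polynomial of A is x^3 while the minimal polynomial of B is x^2. The minimal polynomial is a similarity invariant, so A and B are not similar.

No.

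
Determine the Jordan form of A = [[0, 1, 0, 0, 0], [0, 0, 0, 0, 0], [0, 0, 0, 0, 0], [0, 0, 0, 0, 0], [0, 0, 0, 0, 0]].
J = [[0, 1, 0, 0, 0], [0, 0, 0, 0, 0], [0, 0, 0, 0, 0], [0, 0, 0, 0, 0], [0, 0, 0, 0, 0]]

The characteristic polynomial is det(xI - A) = x^5, so the eigenvalues are 0 (algebraic multiplicity 5).

For λ = 0: rank(A) = 1, rank(A^2) = 0. The eigenspace has dimension 5 - 1 = 4, so there are 4 Jordan blocks; the rank sequence gives block sizes [2, 1, 1, 1].

Assembling the blocks gives the Jordan form J above.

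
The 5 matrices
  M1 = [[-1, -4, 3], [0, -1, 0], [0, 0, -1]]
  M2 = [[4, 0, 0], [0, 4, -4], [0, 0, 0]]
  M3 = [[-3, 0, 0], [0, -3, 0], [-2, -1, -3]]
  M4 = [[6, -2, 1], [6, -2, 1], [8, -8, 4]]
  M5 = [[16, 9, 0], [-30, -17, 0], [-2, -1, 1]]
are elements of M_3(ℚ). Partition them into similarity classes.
5 classes: {M1}, {M2}, {M3}, {M4}, {M5}

Characteristic polynomials: χ_{M1} = (x + 1)^3, χ_{M2} = x(x - 4)^2, χ_{M3} = (x + 3)^3, χ_{M4} = x(x - 4)^2, χ_{M5} = (x - 1)^2(x + 2).

{M1}: invariant factors x + 1, (x + 1)^2.

{M2}: invariant factors x - 4, x(x - 4).

{M3}: invariant factors x + 3, (x + 3)^2.

{M4}: invariant factors x(x - 4)^2.

{M5}: invariant factors (x - 1)^2(x + 2).

Matrices are similar if and only if their invariant-factor lists agree; the partition into similarity classes is {M1}, {M2}, {M3}, {M4}, {M5}.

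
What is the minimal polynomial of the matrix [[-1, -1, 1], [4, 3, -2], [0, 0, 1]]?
The characteristic polynomial factors as (x - 1)^3. The minimal polynomial is ∏(x - λ)^{k_λ} where k_λ is the size of the largest Jordan block at λ.

For λ = 1: rank(A - I) = 1, and the largest Jordan block has size 2 (the smallest k with rank((A - I)^k) = rank((A - I)^(k+1))).

So m_A(x) = (x - 1)^2.

m_A(x) = (x - 1)^2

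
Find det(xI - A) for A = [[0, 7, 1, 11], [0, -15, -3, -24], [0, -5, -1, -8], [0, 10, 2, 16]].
xI - A = [[x, -7, -1, -11], [0, x + 15, 3, 24], [0, 5, x + 1, 8], [0, -10, -2, x - 16]].

Expanding det(xI - A) along the first row:
det(xI - A) = + (x)·det([[x + 15, 3, 24], [5, x + 1, 8], [-10, -2, x - 16]]) - (-7)·det([[0, 3, 24], [0, x + 1, 8], [0, -2, x - 16]]) + (-1)·det([[0, x + 15, 24], [0, 5, 8], [0, -10, x - 16]]) - (-11)·det([[0, x + 15, 3], [0, 5, x + 1], [0, -10, -2]]).

Evaluating gives χ_A(x) = x^4.

χ_A(x) = x^4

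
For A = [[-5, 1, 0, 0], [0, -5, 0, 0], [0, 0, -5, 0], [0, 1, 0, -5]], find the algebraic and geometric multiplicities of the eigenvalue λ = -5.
algebraic multiplicity 4, geometric multiplicity 3

The characteristic polynomial is (x + 5)^4, so the factor x + 5 appears with exponent 4: the algebraic multiplicity is 4.

rank(A + 5I) = 1, so the eigenspace has dimension 4 - 1 = 3: the geometric multiplicity is 3.

Since 3 < 4, A is not diagonalizable.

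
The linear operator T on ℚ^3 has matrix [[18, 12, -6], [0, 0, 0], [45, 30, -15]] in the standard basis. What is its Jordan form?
The characteristic polynomial is det(xI - A) = x^2(x - 3), so the eigenvalues are 0 (algebraic multiplicity 2), 3 (algebraic multiplicity 1).

For λ = 0: rank(A) = 1. The eigenspace has dimension 3 - 1 = 2, so there are 2 Jordan blocks; the rank sequence gives block sizes [1, 1].

For λ = 3: algebraic multiplicity 1 gives one 1×1 block.

Assembling the blocks gives the Jordan form J above.

J = [[0, 0, 0], [0, 0, 0], [0, 0, 3]]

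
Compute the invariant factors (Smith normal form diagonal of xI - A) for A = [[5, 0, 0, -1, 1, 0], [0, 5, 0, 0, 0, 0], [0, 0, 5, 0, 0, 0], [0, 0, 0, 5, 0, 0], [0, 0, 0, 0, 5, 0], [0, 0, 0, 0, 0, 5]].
x - 5, x - 5, x - 5, x - 5, (x - 5)^2

The Jordan structure of A has elementary divisors (x - 5)^2, (x - 5), (x - 5), (x - 5), (x - 5). Arranging the block sizes at each eigenvalue in decreasing order and taking row products gives the invariant factors.

Invariant factors (smallest first, each dividing the next): x - 5, x - 5, x - 5, x - 5, (x - 5)^2.

Check: the last factor (x - 5)^2 is the minimal polynomial, and the product (x - 5)^6 is the characteristic polynomial.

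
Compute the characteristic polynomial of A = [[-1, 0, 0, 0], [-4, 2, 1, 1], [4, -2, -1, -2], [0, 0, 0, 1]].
xI - A = [[x + 1, 0, 0, 0], [4, x - 2, -1, -1], [-4, 2, x + 1, 2], [0, 0, 0, x - 1]].

Expanding det(xI - A) along the first row:
det(xI - A) = + (x + 1)·det([[x - 2, -1, -1], [2, x + 1, 2], [0, 0, x - 1]]) - (0)·det([[4, -1, -1], [-4, x + 1, 2], [0, 0, x - 1]]) + (0)·det([[4, x - 2, -1], [-4, 2, 2], [0, 0, x - 1]]) - (0)·det([[4, x - 2, -1], [-4, 2, x + 1], [0, 0, 0]]).

Evaluating gives χ_A(x) = x^4 - x^3 - x^2 + x = x(x - 1)^2(x + 1).

χ_A(x) = x(x - 1)^2(x + 1)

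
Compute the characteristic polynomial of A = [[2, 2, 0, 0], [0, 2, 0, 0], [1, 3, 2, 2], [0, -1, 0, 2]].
χ_A(x) = (x - 2)^4

xI - A = [[x - 2, -2, 0, 0], [0, x - 2, 0, 0], [-1, -3, x - 2, -2], [0, 1, 0, x - 2]].

Expanding det(xI - A) along the first row:
det(xI - A) = + (x - 2)·det([[x - 2, 0, 0], [-3, x - 2, -2], [1, 0, x - 2]]) - (-2)·det([[0, 0, 0], [-1, x - 2, -2], [0, 0, x - 2]]) + (0)·det([[0, x - 2, 0], [-1, -3, -2], [0, 1, x - 2]]) - (0)·det([[0, x - 2, 0], [-1, -3, x - 2], [0, 1, 0]]).

Evaluating gives χ_A(x) = x^4 - 8x^3 + 24x^2 - 32x + 16 = (x - 2)^4.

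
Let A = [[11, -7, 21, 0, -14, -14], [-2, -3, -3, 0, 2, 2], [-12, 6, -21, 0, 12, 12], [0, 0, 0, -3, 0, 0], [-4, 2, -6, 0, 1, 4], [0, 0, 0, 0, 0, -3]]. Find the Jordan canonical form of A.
J = [[-3, 1, 0, 0, 0, 0], [0, -3, 1, 0, 0, 0], [0, 0, -3, 0, 0, 0], [0, 0, 0, -3, 0, 0], [0, 0, 0, 0, -3, 0], [0, 0, 0, 0, 0, -3]]

The characteristic polynomial is det(xI - A) = (x + 3)^6, so the eigenvalues are -3 (algebraic multiplicity 6).

For λ = -3: rank(A + 3I) = 2, rank((A + 3I)^2) = 1, rank((A + 3I)^3) = 0. The eigenspace has dimension 6 - 2 = 4, so there are 4 Jordan blocks; the rank sequence gives block sizes [3, 1, 1, 1].

Assembling the blocks gives the Jordan form J above.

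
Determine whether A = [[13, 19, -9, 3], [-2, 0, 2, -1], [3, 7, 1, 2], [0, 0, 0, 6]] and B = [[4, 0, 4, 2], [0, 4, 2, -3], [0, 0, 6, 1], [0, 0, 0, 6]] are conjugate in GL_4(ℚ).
Both have characteristic polynomial (x - 6)^2(x - 4)^2, but the minimal polynomial of A is (x - 6)^2(x - 4)^2 while the minimal polynomial of B is (x - 6)^2(x - 4). The minimal polynomial is a similarity invariant, so A and B are not similar.

No.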